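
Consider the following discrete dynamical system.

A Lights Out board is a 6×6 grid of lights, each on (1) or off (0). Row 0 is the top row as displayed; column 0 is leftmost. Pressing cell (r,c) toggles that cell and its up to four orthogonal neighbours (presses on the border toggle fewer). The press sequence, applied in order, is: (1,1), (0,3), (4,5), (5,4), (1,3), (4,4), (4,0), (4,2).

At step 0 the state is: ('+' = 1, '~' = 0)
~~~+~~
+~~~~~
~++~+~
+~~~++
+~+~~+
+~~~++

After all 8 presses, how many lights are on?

step 0: ~~~+~~
+~~~~~
~++~+~
+~~~++
+~+~~+
+~~~++
step 1: ~+~+~~
~++~~~
~~+~+~
+~~~++
+~+~~+
+~~~++
step 2: ~++~+~
~+++~~
~~+~+~
+~~~++
+~+~~+
+~~~++
step 3: ~++~+~
~+++~~
~~+~+~
+~~~+~
+~+~+~
+~~~+~
step 4: ~++~+~
~+++~~
~~+~+~
+~~~+~
+~+~~~
+~~+~+
step 5: ~++++~
~+~~+~
~~+++~
+~~~+~
+~+~~~
+~~+~+
step 6: ~++++~
~+~~+~
~~+++~
+~~~~~
+~++++
+~~+++
step 7: ~++++~
~+~~+~
~~+++~
~~~~~~
~+++++
~~~+++
step 8: ~++++~
~+~~+~
~~+++~
~~+~~~
~~~~++
~~++++

16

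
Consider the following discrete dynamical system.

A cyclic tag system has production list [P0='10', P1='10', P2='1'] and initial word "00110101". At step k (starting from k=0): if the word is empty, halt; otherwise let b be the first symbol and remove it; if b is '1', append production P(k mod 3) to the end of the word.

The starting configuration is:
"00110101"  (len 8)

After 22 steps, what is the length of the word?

[0] "00110101"  (len 8)
[1] "0110101"  (len 7)
[2] "110101"  (len 6)
[3] "101011"  (len 6)
[4] "0101110"  (len 7)
[5] "101110"  (len 6)
[6] "011101"  (len 6)
[7] "11101"  (len 5)
[8] "110110"  (len 6)
[9] "101101"  (len 6)
[10] "0110110"  (len 7)
[11] "110110"  (len 6)
[12] "101101"  (len 6)
[13] "0110110"  (len 7)
[14] "110110"  (len 6)
[15] "101101"  (len 6)
[16] "0110110"  (len 7)
[17] "110110"  (len 6)
[18] "101101"  (len 6)
[19] "0110110"  (len 7)
[20] "110110"  (len 6)
[21] "101101"  (len 6)
[22] "0110110"  (len 7)

7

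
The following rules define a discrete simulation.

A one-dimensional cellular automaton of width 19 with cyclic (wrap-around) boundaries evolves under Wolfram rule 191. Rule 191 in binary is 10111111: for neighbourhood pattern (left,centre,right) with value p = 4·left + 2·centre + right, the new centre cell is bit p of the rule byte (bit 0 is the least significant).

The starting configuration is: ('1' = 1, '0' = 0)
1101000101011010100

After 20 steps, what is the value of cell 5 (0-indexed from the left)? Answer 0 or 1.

k=0  1101000101011010100
k=1  1011111111110111111
k=2  0111111111101111111
k=3  1111111111011111110
k=4  1111111110111111101
k=5  1111111101111111011
k=6  1111111011111110111
k=7  1111110111111101111
k=8  1111101111111011111
k=9  1111011111110111111
k=10  1110111111101111111
k=11  1101111111011111111
k=12  1011111110111111111
k=13  0111111101111111111
k=14  1111111011111111110
k=15  1111110111111111101
k=16  1111101111111111011
k=17  1111011111111110111
k=18  1110111111111101111
k=19  1101111111111011111
k=20  1011111111110111111

1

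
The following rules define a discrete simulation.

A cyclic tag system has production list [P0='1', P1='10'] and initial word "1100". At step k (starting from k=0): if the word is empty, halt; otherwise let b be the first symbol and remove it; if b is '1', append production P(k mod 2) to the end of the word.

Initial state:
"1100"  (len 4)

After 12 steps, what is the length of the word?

2

gen 0: "1100"  (len 4)
gen 1: "1001"  (len 4)
gen 2: "00110"  (len 5)
gen 3: "0110"  (len 4)
gen 4: "110"  (len 3)
gen 5: "101"  (len 3)
gen 6: "0110"  (len 4)
gen 7: "110"  (len 3)
gen 8: "1010"  (len 4)
gen 9: "0101"  (len 4)
gen 10: "101"  (len 3)
gen 11: "011"  (len 3)
gen 12: "11"  (len 2)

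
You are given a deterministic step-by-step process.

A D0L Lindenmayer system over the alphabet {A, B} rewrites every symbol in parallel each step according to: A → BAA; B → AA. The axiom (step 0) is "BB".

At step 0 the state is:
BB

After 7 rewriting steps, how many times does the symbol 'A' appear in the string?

1312

gen 0: BB
gen 1: AAAA
gen 2: BAABAABAABAA
gen 3: AABAABAAAABAABAAAABAABAAAABAABAA
gen 4: BAABAAAABAABAAAABAABAABAABAAAABAABAAAABAABAABAABAAAABAABAAAABAABAABAABAAAABAABAAAABAABAA
gen 5: AABAABAAAABAABAABAABAAAABAABAAAABAABAABAABAAAABAABAAAABAAB…BAABAAAABAABAABAABAAAABAABAAAABAABAABAABAAAABAABAAAABAABAA  (len 240)
gen 6: BAABAAAABAABAAAABAABAABAABAAAABAABAAAABAABAAAABAABAAAABAAB…BAABAAAABAABAABAABAAAABAABAAAABAABAABAABAAAABAABAAAABAABAA  (len 656)
gen 7: AABAABAAAABAABAABAABAAAABAABAAAABAABAABAABAAAABAABAAAABAAB…BAABAAAABAABAABAABAAAABAABAAAABAABAABAABAAAABAABAAAABAABAA  (len 1792)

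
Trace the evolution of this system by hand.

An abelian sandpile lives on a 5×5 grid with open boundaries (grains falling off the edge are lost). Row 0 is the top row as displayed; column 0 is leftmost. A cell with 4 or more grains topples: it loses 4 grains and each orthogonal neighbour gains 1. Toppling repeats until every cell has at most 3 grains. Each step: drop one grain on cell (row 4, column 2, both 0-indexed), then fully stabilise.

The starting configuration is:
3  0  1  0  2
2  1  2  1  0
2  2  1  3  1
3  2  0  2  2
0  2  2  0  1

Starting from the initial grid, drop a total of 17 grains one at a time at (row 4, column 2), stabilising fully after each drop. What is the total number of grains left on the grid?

[0] 3  0  1  0  2
2  1  2  1  0
2  2  1  3  1
3  2  0  2  2
0  2  2  0  1
[1] 3  0  1  0  2
2  1  2  1  0
2  2  1  3  1
3  2  0  2  2
0  2  3  0  1
[2] 3  0  1  0  2
2  1  2  1  0
2  2  1  3  1
3  2  1  2  2
0  3  0  1  1
[3] 3  0  1  0  2
2  1  2  1  0
2  2  1  3  1
3  2  1  2  2
0  3  1  1  1
[4] 3  0  1  0  2
2  1  2  1  0
2  2  1  3  1
3  2  1  2  2
0  3  2  1  1
[5] 3  0  1  0  2
2  1  2  1  0
2  2  1  3  1
3  2  1  2  2
0  3  3  1  1
[6] 3  0  1  0  2
2  1  2  1  0
2  2  1  3  1
3  3  2  2  2
1  0  1  2  1
[7] 3  0  1  0  2
2  1  2  1  0
2  2  1  3  1
3  3  2  2  2
1  0  2  2  1
[8] 3  0  1  0  2
2  1  2  1  0
2  2  1  3  1
3  3  2  2  2
1  0  3  2  1
[9] 3  0  1  0  2
2  1  2  1  0
2  2  1  3  1
3  3  3  2  2
1  1  0  3  1
[10] 3  0  1  0  2
2  1  2  1  0
2  2  1  3  1
3  3  3  2  2
1  1  1  3  1
[11] 3  0  1  0  2
2  1  2  1  0
2  2  1  3  1
3  3  3  2  2
1  1  2  3  1
[12] 3  0  1  0  2
2  1  2  1  0
2  2  1  3  1
3  3  3  2  2
1  1  3  3  1
[13] 3  0  1  0  2
2  1  2  2  0
3  3  3  0  2
0  1  2  1  3
2  3  2  1  2
[14] 3  0  1  0  2
2  1  2  2  0
3  3  3  0  2
0  1  2  1  3
2  3  3  1  2
[15] 3  0  1  0  2
2  1  2  2  0
3  3  3  0  2
0  2  3  1  3
3  0  1  2  2
[16] 3  0  1  0  2
2  1  2  2  0
3  3  3  0  2
0  2  3  1  3
3  0  2  2  2
[17] 3  0  1  0  2
2  1  2  2  0
3  3  3  0  2
0  2  3  1  3
3  0  3  2  2

43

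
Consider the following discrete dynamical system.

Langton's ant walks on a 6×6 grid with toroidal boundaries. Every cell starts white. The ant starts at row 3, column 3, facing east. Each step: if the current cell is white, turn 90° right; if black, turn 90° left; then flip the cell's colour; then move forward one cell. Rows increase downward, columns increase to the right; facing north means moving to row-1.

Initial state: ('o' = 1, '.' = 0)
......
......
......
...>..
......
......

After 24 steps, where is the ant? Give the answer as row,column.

k=0  ......
......
......
...>..
......
......
k=1  ......
......
......
...o..
...v..
......
k=2  ......
......
......
...o..
..<o..
......
k=3  ......
......
......
..^o..
..oo..
......
k=4  ......
......
......
..o>..
..oo..
......
k=5  ......
......
...^..
..o...
..oo..
......
k=6  ......
......
...o>.
..o...
..oo..
......
k=7  ......
......
...oo.
..o.v.
..oo..
......
k=8  ......
......
...oo.
..o<o.
..oo..
......
k=9  ......
......
...^o.
..ooo.
..oo..
......
k=10  ......
......
..<.o.
..ooo.
..oo..
......
k=11  ......
..^...
..o.o.
..ooo.
..oo..
......
k=12  ......
..o>..
..o.o.
..ooo.
..oo..
......
k=13  ......
..oo..
..ovo.
..ooo.
..oo..
......
k=14  ......
..oo..
..<oo.
..ooo.
..oo..
......
k=15  ......
..oo..
...oo.
..voo.
..oo..
......
k=16  ......
..oo..
...oo.
...>o.
..oo..
......
k=17  ......
..oo..
...^o.
....o.
..oo..
......
k=18  ......
..oo..
..<.o.
....o.
..oo..
......
k=19  ......
..^o..
..o.o.
....o.
..oo..
......
k=20  ......
.<.o..
..o.o.
....o.
..oo..
......
k=21  .^....
.o.o..
..o.o.
....o.
..oo..
......
k=22  .o>...
.o.o..
..o.o.
....o.
..oo..
......
k=23  .oo...
.ovo..
..o.o.
....o.
..oo..
......
k=24  .oo...
.<oo..
..o.o.
....o.
..oo..
......

1,1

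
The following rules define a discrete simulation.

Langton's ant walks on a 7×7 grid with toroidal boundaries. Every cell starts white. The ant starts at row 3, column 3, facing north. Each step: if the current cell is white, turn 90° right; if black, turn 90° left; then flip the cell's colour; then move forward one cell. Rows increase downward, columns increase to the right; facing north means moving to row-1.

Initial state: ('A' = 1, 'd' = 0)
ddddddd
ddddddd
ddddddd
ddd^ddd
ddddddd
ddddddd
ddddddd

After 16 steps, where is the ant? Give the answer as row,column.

step 0: ddddddd
ddddddd
ddddddd
ddd^ddd
ddddddd
ddddddd
ddddddd
step 1: ddddddd
ddddddd
ddddddd
dddA>dd
ddddddd
ddddddd
ddddddd
step 2: ddddddd
ddddddd
ddddddd
dddAAdd
ddddvdd
ddddddd
ddddddd
step 3: ddddddd
ddddddd
ddddddd
dddAAdd
ddd<Add
ddddddd
ddddddd
step 4: ddddddd
ddddddd
ddddddd
ddd^Add
dddAAdd
ddddddd
ddddddd
step 5: ddddddd
ddddddd
ddddddd
dd<dAdd
dddAAdd
ddddddd
ddddddd
step 6: ddddddd
ddddddd
dd^dddd
ddAdAdd
dddAAdd
ddddddd
ddddddd
step 7: ddddddd
ddddddd
ddA>ddd
ddAdAdd
dddAAdd
ddddddd
ddddddd
step 8: ddddddd
ddddddd
ddAAddd
ddAvAdd
dddAAdd
ddddddd
ddddddd
step 9: ddddddd
ddddddd
ddAAddd
dd<AAdd
dddAAdd
ddddddd
ddddddd
step 10: ddddddd
ddddddd
ddAAddd
dddAAdd
ddvAAdd
ddddddd
ddddddd
step 11: ddddddd
ddddddd
ddAAddd
dddAAdd
d<AAAdd
ddddddd
ddddddd
step 12: ddddddd
ddddddd
ddAAddd
d^dAAdd
dAAAAdd
ddddddd
ddddddd
step 13: ddddddd
ddddddd
ddAAddd
dA>AAdd
dAAAAdd
ddddddd
ddddddd
step 14: ddddddd
ddddddd
ddAAddd
dAAAAdd
dAvAAdd
ddddddd
ddddddd
step 15: ddddddd
ddddddd
ddAAddd
dAAAAdd
dAd>Add
ddddddd
ddddddd
step 16: ddddddd
ddddddd
ddAAddd
dAA^Add
dAddAdd
ddddddd
ddddddd

3,3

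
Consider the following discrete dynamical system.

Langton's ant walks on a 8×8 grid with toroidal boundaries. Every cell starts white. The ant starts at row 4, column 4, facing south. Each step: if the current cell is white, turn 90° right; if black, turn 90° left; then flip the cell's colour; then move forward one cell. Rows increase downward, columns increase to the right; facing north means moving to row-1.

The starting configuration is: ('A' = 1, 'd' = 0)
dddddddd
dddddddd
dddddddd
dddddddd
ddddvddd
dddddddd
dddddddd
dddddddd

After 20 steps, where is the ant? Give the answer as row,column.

step 0: dddddddd
dddddddd
dddddddd
dddddddd
ddddvddd
dddddddd
dddddddd
dddddddd
step 1: dddddddd
dddddddd
dddddddd
dddddddd
ddd<Addd
dddddddd
dddddddd
dddddddd
step 2: dddddddd
dddddddd
dddddddd
ddd^dddd
dddAAddd
dddddddd
dddddddd
dddddddd
step 3: dddddddd
dddddddd
dddddddd
dddA>ddd
dddAAddd
dddddddd
dddddddd
dddddddd
step 4: dddddddd
dddddddd
dddddddd
dddAAddd
dddAvddd
dddddddd
dddddddd
dddddddd
step 5: dddddddd
dddddddd
dddddddd
dddAAddd
dddAd>dd
dddddddd
dddddddd
dddddddd
step 6: dddddddd
dddddddd
dddddddd
dddAAddd
dddAdAdd
dddddvdd
dddddddd
dddddddd
step 7: dddddddd
dddddddd
dddddddd
dddAAddd
dddAdAdd
dddd<Add
dddddddd
dddddddd
step 8: dddddddd
dddddddd
dddddddd
dddAAddd
dddA^Add
ddddAAdd
dddddddd
dddddddd
step 9: dddddddd
dddddddd
dddddddd
dddAAddd
dddAA>dd
ddddAAdd
dddddddd
dddddddd
step 10: dddddddd
dddddddd
dddddddd
dddAA^dd
dddAAddd
ddddAAdd
dddddddd
dddddddd
step 11: dddddddd
dddddddd
dddddddd
dddAAA>d
dddAAddd
ddddAAdd
dddddddd
dddddddd
step 12: dddddddd
dddddddd
dddddddd
dddAAAAd
dddAAdvd
ddddAAdd
dddddddd
dddddddd
step 13: dddddddd
dddddddd
dddddddd
dddAAAAd
dddAA<Ad
ddddAAdd
dddddddd
dddddddd
step 14: dddddddd
dddddddd
dddddddd
dddAA^Ad
dddAAAAd
ddddAAdd
dddddddd
dddddddd
step 15: dddddddd
dddddddd
dddddddd
dddA<dAd
dddAAAAd
ddddAAdd
dddddddd
dddddddd
step 16: dddddddd
dddddddd
dddddddd
dddAddAd
dddAvAAd
ddddAAdd
dddddddd
dddddddd
step 17: dddddddd
dddddddd
dddddddd
dddAddAd
dddAd>Ad
ddddAAdd
dddddddd
dddddddd
step 18: dddddddd
dddddddd
dddddddd
dddAd^Ad
dddAddAd
ddddAAdd
dddddddd
dddddddd
step 19: dddddddd
dddddddd
dddddddd
dddAdA>d
dddAddAd
ddddAAdd
dddddddd
dddddddd
step 20: dddddddd
dddddddd
dddddd^d
dddAdAdd
dddAddAd
ddddAAdd
dddddddd
dddddddd

2,6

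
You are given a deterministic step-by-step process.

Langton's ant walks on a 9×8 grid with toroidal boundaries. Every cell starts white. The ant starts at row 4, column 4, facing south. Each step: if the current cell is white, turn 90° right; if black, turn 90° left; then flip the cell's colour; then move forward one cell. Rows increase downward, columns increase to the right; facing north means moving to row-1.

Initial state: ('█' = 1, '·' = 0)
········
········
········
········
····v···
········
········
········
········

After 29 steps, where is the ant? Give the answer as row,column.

0) ········
········
········
········
····v···
········
········
········
········
1) ········
········
········
········
···<█···
········
········
········
········
2) ········
········
········
···^····
···██···
········
········
········
········
3) ········
········
········
···█>···
···██···
········
········
········
········
4) ········
········
········
···██···
···█v···
········
········
········
········
5) ········
········
········
···██···
···█·>··
········
········
········
········
6) ········
········
········
···██···
···█·█··
·····v··
········
········
········
7) ········
········
········
···██···
···█·█··
····<█··
········
········
········
8) ········
········
········
···██···
···█^█··
····██··
········
········
········
9) ········
········
········
···██···
···██>··
····██··
········
········
········
10) ········
········
········
···██^··
···██···
····██··
········
········
········
11) ········
········
········
···███>·
···██···
····██··
········
········
········
12) ········
········
········
···████·
···██·v·
····██··
········
········
········
13) ········
········
········
···████·
···██<█·
····██··
········
········
········
14) ········
········
········
···██^█·
···████·
····██··
········
········
········
15) ········
········
········
···█<·█·
···████·
····██··
········
········
········
16) ········
········
········
···█··█·
···█v██·
····██··
········
········
········
17) ········
········
········
···█··█·
···█·>█·
····██··
········
········
········
18) ········
········
········
···█·^█·
···█··█·
····██··
········
········
········
19) ········
········
········
···█·█>·
···█··█·
····██··
········
········
········
20) ········
········
······^·
···█·█··
···█··█·
····██··
········
········
········
21) ········
········
······█>
···█·█··
···█··█·
····██··
········
········
········
22) ········
········
······██
···█·█·v
···█··█·
····██··
········
········
········
23) ········
········
······██
···█·█<█
···█··█·
····██··
········
········
········
24) ········
········
······^█
···█·███
···█··█·
····██··
········
········
········
25) ········
········
·····<·█
···█·███
···█··█·
····██··
········
········
········
26) ········
·····^··
·····█·█
···█·███
···█··█·
····██··
········
········
········
27) ········
·····█>·
·····█·█
···█·███
···█··█·
····██··
········
········
········
28) ········
·····██·
·····█v█
···█·███
···█··█·
····██··
········
········
········
29) ········
·····██·
·····<██
···█·███
···█··█·
····██··
········
········
········

2,5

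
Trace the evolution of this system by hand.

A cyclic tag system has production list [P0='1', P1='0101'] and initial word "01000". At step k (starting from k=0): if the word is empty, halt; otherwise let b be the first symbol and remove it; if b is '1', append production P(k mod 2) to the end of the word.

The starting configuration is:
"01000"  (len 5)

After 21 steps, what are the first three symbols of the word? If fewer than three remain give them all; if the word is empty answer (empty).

110

[0] "01000"  (len 5)
[1] "1000"  (len 4)
[2] "0000101"  (len 7)
[3] "000101"  (len 6)
[4] "00101"  (len 5)
[5] "0101"  (len 4)
[6] "101"  (len 3)
[7] "011"  (len 3)
[8] "11"  (len 2)
[9] "11"  (len 2)
[10] "10101"  (len 5)
[11] "01011"  (len 5)
[12] "1011"  (len 4)
[13] "0111"  (len 4)
[14] "111"  (len 3)
[15] "111"  (len 3)
[16] "110101"  (len 6)
[17] "101011"  (len 6)
[18] "010110101"  (len 9)
[19] "10110101"  (len 8)
[20] "01101010101"  (len 11)
[21] "1101010101"  (len 10)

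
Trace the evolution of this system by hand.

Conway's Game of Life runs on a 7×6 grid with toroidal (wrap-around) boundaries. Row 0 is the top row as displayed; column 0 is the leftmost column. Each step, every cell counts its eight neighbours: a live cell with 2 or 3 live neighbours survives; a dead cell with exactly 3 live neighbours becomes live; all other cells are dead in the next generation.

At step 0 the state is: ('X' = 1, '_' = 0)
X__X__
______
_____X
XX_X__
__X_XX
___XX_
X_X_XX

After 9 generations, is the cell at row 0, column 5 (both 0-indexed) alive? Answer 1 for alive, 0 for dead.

0) X__X__
______
_____X
XX_X__
__X_XX
___XX_
X_X_XX
1) XX_XX_
______
X_____
XXXX__
XXX__X
XXX___
XXX___
2) X__X_X
XX___X
X_X___
___X__
_____X
___X__
______
3) _X__XX
__X_X_
X_X__X
______
____X_
______
____X_
4) ____XX
__X_X_
_X_X_X
_____X
______
______
____XX
5) ______
X_X___
X_XX_X
X___X_
______
______
____XX
6) _____X
X_XX_X
X_XXX_
XX_XX_
______
______
______
7) X___XX
X_X___
______
XX__X_
______
______
______
8) XX___X
XX____
X____X
______
______
______
_____X
9) _X___X
______
XX___X
______
______
______
_____X

1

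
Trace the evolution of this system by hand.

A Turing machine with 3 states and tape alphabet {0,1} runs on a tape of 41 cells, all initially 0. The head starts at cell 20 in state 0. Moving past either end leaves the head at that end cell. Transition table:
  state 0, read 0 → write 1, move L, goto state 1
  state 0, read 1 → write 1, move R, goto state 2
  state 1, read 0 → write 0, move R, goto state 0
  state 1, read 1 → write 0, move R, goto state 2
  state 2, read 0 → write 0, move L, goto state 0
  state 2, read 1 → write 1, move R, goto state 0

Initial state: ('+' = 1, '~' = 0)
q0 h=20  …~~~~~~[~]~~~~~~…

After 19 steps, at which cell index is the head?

21

k=0  q0 h=20  …~~~~~~[~]~~~~~~…
k=1  q1 h=19  …~~~~~~[~]+~~~~~…
k=2  q0 h=20  …~~~~~~[+]~~~~~~…
k=3  q2 h=21  …~~~~~+[~]~~~~~~…
k=4  q0 h=20  …~~~~~~[+]~~~~~~…
k=5  q2 h=21  …~~~~~+[~]~~~~~~…
k=6  q0 h=20  …~~~~~~[+]~~~~~~…
k=7  q2 h=21  …~~~~~+[~]~~~~~~…
k=8  q0 h=20  …~~~~~~[+]~~~~~~…
k=9  q2 h=21  …~~~~~+[~]~~~~~~…
k=10  q0 h=20  …~~~~~~[+]~~~~~~…
k=11  q2 h=21  …~~~~~+[~]~~~~~~…
k=12  q0 h=20  …~~~~~~[+]~~~~~~…
k=13  q2 h=21  …~~~~~+[~]~~~~~~…
k=14  q0 h=20  …~~~~~~[+]~~~~~~…
k=15  q2 h=21  …~~~~~+[~]~~~~~~…
k=16  q0 h=20  …~~~~~~[+]~~~~~~…
k=17  q2 h=21  …~~~~~+[~]~~~~~~…
k=18  q0 h=20  …~~~~~~[+]~~~~~~…
k=19  q2 h=21  …~~~~~+[~]~~~~~~…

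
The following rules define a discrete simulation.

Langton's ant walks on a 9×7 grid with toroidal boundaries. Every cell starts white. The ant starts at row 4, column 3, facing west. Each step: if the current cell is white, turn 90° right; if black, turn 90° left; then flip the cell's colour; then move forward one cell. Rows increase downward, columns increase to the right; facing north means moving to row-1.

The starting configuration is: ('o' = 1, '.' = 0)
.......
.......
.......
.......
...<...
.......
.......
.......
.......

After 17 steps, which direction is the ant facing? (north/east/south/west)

gen 0: .......
.......
.......
.......
...<...
.......
.......
.......
.......
gen 1: .......
.......
.......
...^...
...o...
.......
.......
.......
.......
gen 2: .......
.......
.......
...o>..
...o...
.......
.......
.......
.......
gen 3: .......
.......
.......
...oo..
...ov..
.......
.......
.......
.......
gen 4: .......
.......
.......
...oo..
...<o..
.......
.......
.......
.......
gen 5: .......
.......
.......
...oo..
....o..
...v...
.......
.......
.......
gen 6: .......
.......
.......
...oo..
....o..
..<o...
.......
.......
.......
gen 7: .......
.......
.......
...oo..
..^.o..
..oo...
.......
.......
.......
gen 8: .......
.......
.......
...oo..
..o>o..
..oo...
.......
.......
.......
gen 9: .......
.......
.......
...oo..
..ooo..
..ov...
.......
.......
.......
gen 10: .......
.......
.......
...oo..
..ooo..
..o.>..
.......
.......
.......
gen 11: .......
.......
.......
...oo..
..ooo..
..o.o..
....v..
.......
.......
gen 12: .......
.......
.......
...oo..
..ooo..
..o.o..
...<o..
.......
.......
gen 13: .......
.......
.......
...oo..
..ooo..
..o^o..
...oo..
.......
.......
gen 14: .......
.......
.......
...oo..
..ooo..
..oo>..
...oo..
.......
.......
gen 15: .......
.......
.......
...oo..
..oo^..
..oo...
...oo..
.......
.......
gen 16: .......
.......
.......
...oo..
..o<...
..oo...
...oo..
.......
.......
gen 17: .......
.......
.......
...oo..
..o....
..ov...
...oo..
.......
.......

south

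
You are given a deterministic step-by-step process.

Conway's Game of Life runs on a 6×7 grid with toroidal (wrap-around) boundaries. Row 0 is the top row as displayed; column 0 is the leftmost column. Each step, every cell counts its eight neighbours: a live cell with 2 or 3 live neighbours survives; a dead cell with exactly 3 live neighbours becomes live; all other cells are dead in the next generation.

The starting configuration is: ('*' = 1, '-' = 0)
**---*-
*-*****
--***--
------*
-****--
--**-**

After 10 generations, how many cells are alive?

3

0) **---*-
*-*****
--***--
------*
-****--
--**-**
1) -------
*------
***----
-*---*-
**--*-*
-----**
2) ------*
*------
*-*---*
-----*-
-*--*--
-----**
3) *----**
**-----
**----*
**---**
----*-*
*----**
4) -----*-
-----*-
--*--*-
-*-----
-*--*--
----*--
5) ----**-
----***
-------
-**----
-------
----**-
6) ---*---
----*-*
-----*-
-------
-------
----**-
7) ---*---
----**-
-----*-
-------
-------
----*--
8) ---*-*-
----**-
----**-
-------
-------
-------
9) -----*-
---*--*
----**-
-------
-------
-------
10) -------
------*
----**-
-------
-------
-------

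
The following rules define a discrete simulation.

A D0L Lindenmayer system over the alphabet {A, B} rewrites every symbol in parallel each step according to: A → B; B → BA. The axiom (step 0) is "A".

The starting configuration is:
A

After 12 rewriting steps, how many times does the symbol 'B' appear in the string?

144

step 0: A
step 1: B
step 2: BA
step 3: BAB
step 4: BABBA
step 5: BABBABAB
step 6: BABBABABBABBA
step 7: BABBABABBABBABABBABAB
step 8: BABBABABBABBABABBABABBABBABABBABBA
step 9: BABBABABBABBABABBABABBABBABABBABBABABBABABBABBABABBABAB
step 10: BABBABABBABBABABBABABBABBABABBABBABABBABABBABBABABBABABBABBABABBABBABABBABABBABBABABBABBA
step 11: BABBABABBABBABABBABABBABBABABBABBABABBABABBABBABABBABABBAB…BBABABBABABBABBABABBABABBABBABABBABBABABBABABBABBABABBABAB  (len 144)
step 12: BABBABABBABBABABBABABBABBABABBABBABABBABABBABBABABBABABBAB…BBABABBABABBABBABABBABABBABBABABBABBABABBABABBABBABABBABBA  (len 233)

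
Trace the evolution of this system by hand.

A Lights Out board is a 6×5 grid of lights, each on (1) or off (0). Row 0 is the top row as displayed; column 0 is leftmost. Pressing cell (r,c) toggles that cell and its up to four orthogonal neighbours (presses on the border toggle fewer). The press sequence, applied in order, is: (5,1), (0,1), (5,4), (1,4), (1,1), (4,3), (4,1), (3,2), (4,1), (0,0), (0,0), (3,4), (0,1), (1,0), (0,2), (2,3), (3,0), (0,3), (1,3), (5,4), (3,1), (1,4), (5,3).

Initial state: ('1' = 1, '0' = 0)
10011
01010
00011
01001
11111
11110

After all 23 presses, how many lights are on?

k=0  10011
01010
00011
01001
11111
11110
k=1  10011
01010
00011
01001
10111
00010
k=2  01111
00010
00011
01001
10111
00010
k=3  01111
00010
00011
01001
10110
00001
k=4  01110
00001
00010
01001
10110
00001
k=5  00110
11101
01010
01001
10110
00001
k=6  00110
11101
01010
01011
10001
00011
k=7  00110
11101
01010
00011
01101
01011
k=8  00110
11101
01110
01101
01001
01011
k=9  00110
11101
01110
00101
10101
00011
k=10  11110
01101
01110
00101
10101
00011
k=11  00110
11101
01110
00101
10101
00011
k=12  00110
11101
01111
00110
10100
00011
k=13  11010
10101
01111
00110
10100
00011
k=14  01010
01101
11111
00110
10100
00011
k=15  00100
01001
11111
00110
10100
00011
k=16  00100
01011
11000
00100
10100
00011
k=17  00100
01011
01000
11100
00100
00011
k=18  00011
01001
01000
11100
00100
00011
k=19  00001
01110
01010
11100
00100
00011
k=20  00001
01110
01010
11100
00101
00000
k=21  00001
01110
00010
00000
01101
00000
k=22  00000
01101
00011
00000
01101
00000
k=23  00000
01101
00011
00000
01111
00111

12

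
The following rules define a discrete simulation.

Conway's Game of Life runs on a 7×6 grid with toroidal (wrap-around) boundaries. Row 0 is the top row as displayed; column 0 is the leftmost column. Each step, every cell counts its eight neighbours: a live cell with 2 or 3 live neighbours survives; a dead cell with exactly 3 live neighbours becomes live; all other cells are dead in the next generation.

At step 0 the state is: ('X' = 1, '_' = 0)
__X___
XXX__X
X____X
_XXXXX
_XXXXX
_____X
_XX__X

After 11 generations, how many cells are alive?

8

step 0: __X___
XXX__X
X____X
_XXXXX
_XXXXX
_____X
_XX__X
step 1: ___X_X
__X__X
______
______
_X____
_____X
XXX___
step 2: ___XXX
____X_
______
______
______
__X___
XXX_XX
step 3: _XX___
___XXX
______
______
______
X_XX_X
XXX___
step 4: ____XX
__XXX_
____X_
______
______
X_XX_X
_____X
step 5: _____X
______
____X_
______
______
X___XX
___X__
step 6: ______
______
______
______
_____X
____XX
X_____
step 7: ______
______
______
______
____XX
X___XX
_____X
step 8: ______
______
______
______
X___X_
X_____
X___XX
step 9: _____X
______
______
______
_____X
XX__X_
X____X
step 10: X____X
______
______
______
X____X
_X__X_
_X__X_
step 11: X____X
______
______
______
X____X
_X__X_
_X__X_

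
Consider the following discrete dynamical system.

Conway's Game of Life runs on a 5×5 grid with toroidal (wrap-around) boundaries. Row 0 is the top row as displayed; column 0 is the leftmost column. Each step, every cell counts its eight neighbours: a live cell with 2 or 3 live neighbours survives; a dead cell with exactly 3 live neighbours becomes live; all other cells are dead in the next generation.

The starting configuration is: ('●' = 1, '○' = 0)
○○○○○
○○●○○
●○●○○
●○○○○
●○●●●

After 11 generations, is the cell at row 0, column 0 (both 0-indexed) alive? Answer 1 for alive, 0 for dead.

0

t=0: ○○○○○
○○●○○
●○●○○
●○○○○
●○●●●
t=1: ○●●○●
○●○○○
○○○○○
●○●○○
●●○●●
t=2: ○○○○●
●●●○○
○●○○○
●○●●○
○○○○○
t=3: ●●○○○
●●●○○
○○○●●
○●●○○
○○○●●
t=4: ○○○●○
○○●●○
○○○●●
●○●○○
○○○●●
t=5: ○○○○○
○○●○○
○●○○●
●○●○○
○○●●●
t=6: ○○●○○
○○○○○
●●●●○
●○●○○
○●●●●
t=7: ○●●○○
○○○●○
●○●●●
○○○○○
●○○○●
t=8: ●●●●●
●○○○○
○○●●●
○●○○○
●●○○○
t=9: ○○●●○
○○○○○
●●●●●
○●○●●
○○○●○
t=10: ○○●●○
●○○○○
○●○○○
○●○○○
○○○○○
t=11: ○○○○○
○●●○○
●●○○○
○○○○○
○○●○○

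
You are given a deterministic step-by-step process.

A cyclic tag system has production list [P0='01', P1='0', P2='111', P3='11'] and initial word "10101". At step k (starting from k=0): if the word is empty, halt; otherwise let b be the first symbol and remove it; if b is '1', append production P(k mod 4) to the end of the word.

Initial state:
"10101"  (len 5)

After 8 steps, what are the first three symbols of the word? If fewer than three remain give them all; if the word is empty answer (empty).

t=0: "10101"  (len 5)
t=1: "010101"  (len 6)
t=2: "10101"  (len 5)
t=3: "0101111"  (len 7)
t=4: "101111"  (len 6)
t=5: "0111101"  (len 7)
t=6: "111101"  (len 6)
t=7: "11101111"  (len 8)
t=8: "110111111"  (len 9)

110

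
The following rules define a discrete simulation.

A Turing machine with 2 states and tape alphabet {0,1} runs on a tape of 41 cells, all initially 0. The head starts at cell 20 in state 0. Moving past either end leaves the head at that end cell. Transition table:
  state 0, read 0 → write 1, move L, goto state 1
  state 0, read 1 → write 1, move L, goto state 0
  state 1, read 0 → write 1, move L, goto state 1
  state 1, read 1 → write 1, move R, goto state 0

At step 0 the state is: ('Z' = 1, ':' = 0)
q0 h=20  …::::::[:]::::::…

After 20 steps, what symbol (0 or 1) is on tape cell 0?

0) q0 h=20  …::::::[:]::::::…
1) q1 h=19  …::::::[:]Z:::::…
2) q1 h=18  …::::::[:]ZZ::::…
3) q1 h=17  …::::::[:]ZZZ:::…
4) q1 h=16  …::::::[:]ZZZZ::…
5) q1 h=15  …::::::[:]ZZZZZ:…
6) q1 h=14  …::::::[:]ZZZZZZ…
7) q1 h=13  …::::::[:]ZZZZZZ…
8) q1 h=12  …::::::[:]ZZZZZZ…
9) q1 h=11  …::::::[:]ZZZZZZ…
10) q1 h=10  …::::::[:]ZZZZZZ…
11) q1 h= 9  …::::::[:]ZZZZZZ…
12) q1 h= 8  …::::::[:]ZZZZZZ…
13) q1 h= 7  …::::::[:]ZZZZZZ…
14) q1 h= 6  |::::::[:]ZZZZZZ…
15) q1 h= 5  |:::::[:]ZZZZZZ…
16) q1 h= 4  |::::[:]ZZZZZZ…
17) q1 h= 3  |:::[:]ZZZZZZ…
18) q1 h= 2  |::[:]ZZZZZZ…
19) q1 h= 1  |:[:]ZZZZZZ…
20) q1 h= 0  |[:]ZZZZZZ…

0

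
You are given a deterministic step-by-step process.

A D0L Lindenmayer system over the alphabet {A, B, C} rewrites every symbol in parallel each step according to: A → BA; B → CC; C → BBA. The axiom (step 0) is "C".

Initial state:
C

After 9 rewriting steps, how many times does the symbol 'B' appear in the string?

gen 0: C
gen 1: BBA
gen 2: CCCCBA
gen 3: BBABBABBABBACCBA
gen 4: CCCCBACCCCBACCCCBACCCCBABBABBACCBA
gen 5: BBABBABBABBACCBABBABBABBABBACCBABBABBABBABBACCBABBABBABBABBACCBACCCCBACCCCBABBABBACCBA
gen 6: CCCCBACCCCBACCCCBACCCCBABBABBACCBACCCCBACCCCBACCCCBACCCCBA…CCBABBABBABBABBACCBABBABBABBABBACCBACCCCBACCCCBABBABBACCBA  (len 190)
gen 7: BBABBABBABBACCBABBABBABBABBACCBABBABBABBABBACCBABBABBABBAB…CCBABBABBABBABBACCBABBABBABBABBACCBACCCCBACCCCBABBABBACCBA  (len 466)
gen 8: CCCCBACCCCBACCCCBACCCCBABBABBACCBACCCCBACCCCBACCCCBACCCCBA…CCBABBABBABBABBACCBABBABBABBABBACCBACCCCBACCCCBABBABBACCBA  (len 1054)
gen 9: BBABBABBABBACCBABBABBABBABBACCBABBABBABBABBACCBABBABBABBAB…CCBABBABBABBABBACCBABBABBABBABBACCBACCCCBACCCCBABBABBACCBA  (len 2538)

1111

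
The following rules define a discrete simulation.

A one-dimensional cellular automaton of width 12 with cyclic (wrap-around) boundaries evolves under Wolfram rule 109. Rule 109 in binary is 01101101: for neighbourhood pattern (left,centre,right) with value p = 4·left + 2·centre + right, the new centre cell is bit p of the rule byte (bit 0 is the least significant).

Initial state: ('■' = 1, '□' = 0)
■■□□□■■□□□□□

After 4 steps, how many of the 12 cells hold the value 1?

0) ■■□□□■■□□□□□
1) ■■□■□■■□■■■□
2) ■■■■■■■■■□■■
3) □□□□□□□□■■■□
4) ■■■■■■■□■□■□

9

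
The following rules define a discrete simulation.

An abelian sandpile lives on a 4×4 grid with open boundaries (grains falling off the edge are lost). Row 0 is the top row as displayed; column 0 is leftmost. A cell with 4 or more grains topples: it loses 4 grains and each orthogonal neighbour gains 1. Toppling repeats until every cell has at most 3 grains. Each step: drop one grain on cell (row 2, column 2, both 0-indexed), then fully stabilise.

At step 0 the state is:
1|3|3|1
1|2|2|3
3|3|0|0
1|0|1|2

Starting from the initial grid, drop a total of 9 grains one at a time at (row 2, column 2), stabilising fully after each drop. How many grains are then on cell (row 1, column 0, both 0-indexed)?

step 0: 1|3|3|1
1|2|2|3
3|3|0|0
1|0|1|2
step 1: 1|3|3|1
1|2|2|3
3|3|1|0
1|0|1|2
step 2: 1|3|3|1
1|2|2|3
3|3|2|0
1|0|1|2
step 3: 1|3|3|1
1|2|2|3
3|3|3|0
1|0|1|2
step 4: 1|3|3|1
2|3|3|3
0|1|1|1
2|1|2|2
step 5: 1|3|3|1
2|3|3|3
0|1|2|1
2|1|2|2
step 6: 1|3|3|1
2|3|3|3
0|1|3|1
2|1|2|2
step 7: 2|1|1|3
3|1|3|0
0|3|1|3
2|1|3|2
step 8: 2|1|1|3
3|1|3|0
0|3|2|3
2|1|3|2
step 9: 2|1|1|3
3|1|3|0
0|3|3|3
2|1|3|2

3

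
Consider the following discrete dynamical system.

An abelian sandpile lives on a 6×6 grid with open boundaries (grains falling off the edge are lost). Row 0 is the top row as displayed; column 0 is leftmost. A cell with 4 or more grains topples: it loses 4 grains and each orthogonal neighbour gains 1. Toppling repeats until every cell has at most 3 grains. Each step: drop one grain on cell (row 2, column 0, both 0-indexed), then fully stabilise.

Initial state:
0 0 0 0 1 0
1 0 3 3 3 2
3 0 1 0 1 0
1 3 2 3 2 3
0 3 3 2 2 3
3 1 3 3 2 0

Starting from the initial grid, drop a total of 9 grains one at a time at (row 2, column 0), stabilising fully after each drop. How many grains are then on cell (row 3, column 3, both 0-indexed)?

0) 0 0 0 0 1 0
1 0 3 3 3 2
3 0 1 0 1 0
1 3 2 3 2 3
0 3 3 2 2 3
3 1 3 3 2 0
1) 0 0 0 0 1 0
2 0 3 3 3 2
0 1 1 0 1 0
2 3 2 3 2 3
0 3 3 2 2 3
3 1 3 3 2 0
2) 0 0 0 0 1 0
2 0 3 3 3 2
1 1 1 0 1 0
2 3 2 3 2 3
0 3 3 2 2 3
3 1 3 3 2 0
3) 0 0 0 0 1 0
2 0 3 3 3 2
2 1 1 0 1 0
2 3 2 3 2 3
0 3 3 2 2 3
3 1 3 3 2 0
4) 0 0 0 0 1 0
2 0 3 3 3 2
3 1 1 0 1 0
2 3 2 3 2 3
0 3 3 2 2 3
3 1 3 3 2 0
5) 0 0 0 0 1 0
3 0 3 3 3 2
0 2 1 0 1 0
3 3 2 3 2 3
0 3 3 2 2 3
3 1 3 3 2 0
6) 0 0 0 0 1 0
3 0 3 3 3 2
1 2 1 0 1 0
3 3 2 3 2 3
0 3 3 2 2 3
3 1 3 3 2 0
7) 0 0 0 0 1 0
3 0 3 3 3 2
2 2 1 0 1 0
3 3 2 3 2 3
0 3 3 2 2 3
3 1 3 3 2 0
8) 0 0 0 0 1 0
3 0 3 3 3 2
3 2 1 0 1 0
3 3 2 3 2 3
0 3 3 2 2 3
3 1 3 3 2 0
9) 1 0 0 0 1 0
0 2 3 3 3 2
3 0 3 1 1 0
1 3 1 1 3 3
2 1 3 1 3 3
3 3 1 1 3 0

1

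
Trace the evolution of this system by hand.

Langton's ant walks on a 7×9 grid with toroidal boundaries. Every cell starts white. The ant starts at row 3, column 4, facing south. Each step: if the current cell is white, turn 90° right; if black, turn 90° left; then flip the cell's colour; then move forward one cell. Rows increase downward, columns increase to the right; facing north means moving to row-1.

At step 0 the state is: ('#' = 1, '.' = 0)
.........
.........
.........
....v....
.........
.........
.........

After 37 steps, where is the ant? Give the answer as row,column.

k=0  .........
.........
.........
....v....
.........
.........
.........
k=1  .........
.........
.........
...<#....
.........
.........
.........
k=2  .........
.........
...^.....
...##....
.........
.........
.........
k=3  .........
.........
...#>....
...##....
.........
.........
.........
k=4  .........
.........
...##....
...#v....
.........
.........
.........
k=5  .........
.........
...##....
...#.>...
.........
.........
.........
k=6  .........
.........
...##....
...#.#...
.....v...
.........
.........
k=7  .........
.........
...##....
...#.#...
....<#...
.........
.........
k=8  .........
.........
...##....
...#^#...
....##...
.........
.........
k=9  .........
.........
...##....
...##>...
....##...
.........
.........
k=10  .........
.........
...##^...
...##....
....##...
.........
.........
k=11  .........
.........
...###>..
...##....
....##...
.........
.........
k=12  .........
.........
...####..
...##.v..
....##...
.........
.........
k=13  .........
.........
...####..
...##<#..
....##...
.........
.........
k=14  .........
.........
...##^#..
...####..
....##...
.........
.........
k=15  .........
.........
...#<.#..
...####..
....##...
.........
.........
k=16  .........
.........
...#..#..
...#v##..
....##...
.........
.........
k=17  .........
.........
...#..#..
...#.>#..
....##...
.........
.........
k=18  .........
.........
...#.^#..
...#..#..
....##...
.........
.........
k=19  .........
.........
...#.#>..
...#..#..
....##...
.........
.........
k=20  .........
......^..
...#.#...
...#..#..
....##...
.........
.........
k=21  .........
......#>.
...#.#...
...#..#..
....##...
.........
.........
k=22  .........
......##.
...#.#.v.
...#..#..
....##...
.........
.........
k=23  .........
......##.
...#.#<#.
...#..#..
....##...
.........
.........
k=24  .........
......^#.
...#.###.
...#..#..
....##...
.........
.........
k=25  .........
.....<.#.
...#.###.
...#..#..
....##...
.........
.........
k=26  .....^...
.....#.#.
...#.###.
...#..#..
....##...
.........
.........
k=27  .....#>..
.....#.#.
...#.###.
...#..#..
....##...
.........
.........
k=28  .....##..
.....#v#.
...#.###.
...#..#..
....##...
.........
.........
k=29  .....##..
.....<##.
...#.###.
...#..#..
....##...
.........
.........
k=30  .....##..
......##.
...#.v##.
...#..#..
....##...
.........
.........
k=31  .....##..
......##.
...#..>#.
...#..#..
....##...
.........
.........
k=32  .....##..
......^#.
...#...#.
...#..#..
....##...
.........
.........
k=33  .....##..
.....<.#.
...#...#.
...#..#..
....##...
.........
.........
k=34  .....^#..
.....#.#.
...#...#.
...#..#..
....##...
.........
.........
k=35  ....<.#..
.....#.#.
...#...#.
...#..#..
....##...
.........
.........
k=36  ....#.#..
.....#.#.
...#...#.
...#..#..
....##...
.........
....^....
k=37  ....#.#..
.....#.#.
...#...#.
...#..#..
....##...
.........
....#>...

6,5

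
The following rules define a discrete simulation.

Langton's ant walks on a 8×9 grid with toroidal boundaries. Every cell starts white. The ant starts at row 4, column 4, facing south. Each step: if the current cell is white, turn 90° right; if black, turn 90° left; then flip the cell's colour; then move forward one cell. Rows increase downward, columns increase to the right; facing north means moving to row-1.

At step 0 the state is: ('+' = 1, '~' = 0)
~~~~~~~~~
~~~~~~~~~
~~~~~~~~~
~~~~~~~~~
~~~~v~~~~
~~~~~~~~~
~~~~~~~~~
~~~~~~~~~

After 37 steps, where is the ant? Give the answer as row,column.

step 0: ~~~~~~~~~
~~~~~~~~~
~~~~~~~~~
~~~~~~~~~
~~~~v~~~~
~~~~~~~~~
~~~~~~~~~
~~~~~~~~~
step 1: ~~~~~~~~~
~~~~~~~~~
~~~~~~~~~
~~~~~~~~~
~~~<+~~~~
~~~~~~~~~
~~~~~~~~~
~~~~~~~~~
step 2: ~~~~~~~~~
~~~~~~~~~
~~~~~~~~~
~~~^~~~~~
~~~++~~~~
~~~~~~~~~
~~~~~~~~~
~~~~~~~~~
step 3: ~~~~~~~~~
~~~~~~~~~
~~~~~~~~~
~~~+>~~~~
~~~++~~~~
~~~~~~~~~
~~~~~~~~~
~~~~~~~~~
step 4: ~~~~~~~~~
~~~~~~~~~
~~~~~~~~~
~~~++~~~~
~~~+v~~~~
~~~~~~~~~
~~~~~~~~~
~~~~~~~~~
step 5: ~~~~~~~~~
~~~~~~~~~
~~~~~~~~~
~~~++~~~~
~~~+~>~~~
~~~~~~~~~
~~~~~~~~~
~~~~~~~~~
step 6: ~~~~~~~~~
~~~~~~~~~
~~~~~~~~~
~~~++~~~~
~~~+~+~~~
~~~~~v~~~
~~~~~~~~~
~~~~~~~~~
step 7: ~~~~~~~~~
~~~~~~~~~
~~~~~~~~~
~~~++~~~~
~~~+~+~~~
~~~~<+~~~
~~~~~~~~~
~~~~~~~~~
step 8: ~~~~~~~~~
~~~~~~~~~
~~~~~~~~~
~~~++~~~~
~~~+^+~~~
~~~~++~~~
~~~~~~~~~
~~~~~~~~~
step 9: ~~~~~~~~~
~~~~~~~~~
~~~~~~~~~
~~~++~~~~
~~~++>~~~
~~~~++~~~
~~~~~~~~~
~~~~~~~~~
step 10: ~~~~~~~~~
~~~~~~~~~
~~~~~~~~~
~~~++^~~~
~~~++~~~~
~~~~++~~~
~~~~~~~~~
~~~~~~~~~
step 11: ~~~~~~~~~
~~~~~~~~~
~~~~~~~~~
~~~+++>~~
~~~++~~~~
~~~~++~~~
~~~~~~~~~
~~~~~~~~~
step 12: ~~~~~~~~~
~~~~~~~~~
~~~~~~~~~
~~~++++~~
~~~++~v~~
~~~~++~~~
~~~~~~~~~
~~~~~~~~~
step 13: ~~~~~~~~~
~~~~~~~~~
~~~~~~~~~
~~~++++~~
~~~++<+~~
~~~~++~~~
~~~~~~~~~
~~~~~~~~~
step 14: ~~~~~~~~~
~~~~~~~~~
~~~~~~~~~
~~~++^+~~
~~~++++~~
~~~~++~~~
~~~~~~~~~
~~~~~~~~~
step 15: ~~~~~~~~~
~~~~~~~~~
~~~~~~~~~
~~~+<~+~~
~~~++++~~
~~~~++~~~
~~~~~~~~~
~~~~~~~~~
step 16: ~~~~~~~~~
~~~~~~~~~
~~~~~~~~~
~~~+~~+~~
~~~+v++~~
~~~~++~~~
~~~~~~~~~
~~~~~~~~~
step 17: ~~~~~~~~~
~~~~~~~~~
~~~~~~~~~
~~~+~~+~~
~~~+~>+~~
~~~~++~~~
~~~~~~~~~
~~~~~~~~~
step 18: ~~~~~~~~~
~~~~~~~~~
~~~~~~~~~
~~~+~^+~~
~~~+~~+~~
~~~~++~~~
~~~~~~~~~
~~~~~~~~~
step 19: ~~~~~~~~~
~~~~~~~~~
~~~~~~~~~
~~~+~+>~~
~~~+~~+~~
~~~~++~~~
~~~~~~~~~
~~~~~~~~~
step 20: ~~~~~~~~~
~~~~~~~~~
~~~~~~^~~
~~~+~+~~~
~~~+~~+~~
~~~~++~~~
~~~~~~~~~
~~~~~~~~~
step 21: ~~~~~~~~~
~~~~~~~~~
~~~~~~+>~
~~~+~+~~~
~~~+~~+~~
~~~~++~~~
~~~~~~~~~
~~~~~~~~~
step 22: ~~~~~~~~~
~~~~~~~~~
~~~~~~++~
~~~+~+~v~
~~~+~~+~~
~~~~++~~~
~~~~~~~~~
~~~~~~~~~
step 23: ~~~~~~~~~
~~~~~~~~~
~~~~~~++~
~~~+~+<+~
~~~+~~+~~
~~~~++~~~
~~~~~~~~~
~~~~~~~~~
step 24: ~~~~~~~~~
~~~~~~~~~
~~~~~~^+~
~~~+~+++~
~~~+~~+~~
~~~~++~~~
~~~~~~~~~
~~~~~~~~~
step 25: ~~~~~~~~~
~~~~~~~~~
~~~~~<~+~
~~~+~+++~
~~~+~~+~~
~~~~++~~~
~~~~~~~~~
~~~~~~~~~
step 26: ~~~~~~~~~
~~~~~^~~~
~~~~~+~+~
~~~+~+++~
~~~+~~+~~
~~~~++~~~
~~~~~~~~~
~~~~~~~~~
step 27: ~~~~~~~~~
~~~~~+>~~
~~~~~+~+~
~~~+~+++~
~~~+~~+~~
~~~~++~~~
~~~~~~~~~
~~~~~~~~~
step 28: ~~~~~~~~~
~~~~~++~~
~~~~~+v+~
~~~+~+++~
~~~+~~+~~
~~~~++~~~
~~~~~~~~~
~~~~~~~~~
step 29: ~~~~~~~~~
~~~~~++~~
~~~~~<++~
~~~+~+++~
~~~+~~+~~
~~~~++~~~
~~~~~~~~~
~~~~~~~~~
step 30: ~~~~~~~~~
~~~~~++~~
~~~~~~++~
~~~+~v++~
~~~+~~+~~
~~~~++~~~
~~~~~~~~~
~~~~~~~~~
step 31: ~~~~~~~~~
~~~~~++~~
~~~~~~++~
~~~+~~>+~
~~~+~~+~~
~~~~++~~~
~~~~~~~~~
~~~~~~~~~
step 32: ~~~~~~~~~
~~~~~++~~
~~~~~~^+~
~~~+~~~+~
~~~+~~+~~
~~~~++~~~
~~~~~~~~~
~~~~~~~~~
step 33: ~~~~~~~~~
~~~~~++~~
~~~~~<~+~
~~~+~~~+~
~~~+~~+~~
~~~~++~~~
~~~~~~~~~
~~~~~~~~~
step 34: ~~~~~~~~~
~~~~~^+~~
~~~~~+~+~
~~~+~~~+~
~~~+~~+~~
~~~~++~~~
~~~~~~~~~
~~~~~~~~~
step 35: ~~~~~~~~~
~~~~<~+~~
~~~~~+~+~
~~~+~~~+~
~~~+~~+~~
~~~~++~~~
~~~~~~~~~
~~~~~~~~~
step 36: ~~~~^~~~~
~~~~+~+~~
~~~~~+~+~
~~~+~~~+~
~~~+~~+~~
~~~~++~~~
~~~~~~~~~
~~~~~~~~~
step 37: ~~~~+>~~~
~~~~+~+~~
~~~~~+~+~
~~~+~~~+~
~~~+~~+~~
~~~~++~~~
~~~~~~~~~
~~~~~~~~~

0,5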